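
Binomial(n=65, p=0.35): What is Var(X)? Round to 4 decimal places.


Var = n*p*(1-p) = 65 * 0.35 * 0.65 = 14.7875

14.7875


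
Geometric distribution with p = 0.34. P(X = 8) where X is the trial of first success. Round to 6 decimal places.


P = (1-p)^(k-1) * p
(1-p)^(k-1) = 0.66^7 ≈ 0.05455161
P = 0.05455161 * 0.34 ≈ 0.01854755

0.018548


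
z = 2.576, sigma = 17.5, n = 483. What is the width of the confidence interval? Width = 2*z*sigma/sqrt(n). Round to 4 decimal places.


width = 2*z*sigma/sqrt(n)
2*z*sigma = 2 * 2.576 * 17.5 = 90.16
sqrt(483) ≈ 21.977261
width = 90.16 / 21.977261 ≈ 4.102422

4.1024


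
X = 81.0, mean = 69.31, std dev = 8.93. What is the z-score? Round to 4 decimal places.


z = (X - mu) / sigma
X - mu = 81.0 - 69.31 = 11.69
z = 11.69 / 8.93 = 1169/893 ≈ 1.309071

1.3091


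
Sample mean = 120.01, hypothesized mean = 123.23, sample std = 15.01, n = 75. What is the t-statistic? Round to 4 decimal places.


t = (xbar - mu0) / (s/sqrt(n))
xbar - mu0 = 120.01 - 123.23 = -3.22
sqrt(75) ≈ 8.66025404
s/sqrt(n) = 15.01 / 8.66025404 ≈ 1.73320551
t = -3.22 / 1.73320551 ≈ -1.857829

-1.8578


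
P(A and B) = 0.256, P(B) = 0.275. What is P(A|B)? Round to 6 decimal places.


P(A|B) = P(A and B) / P(B) = 0.256 / 0.275 = 256/275 ≈ 0.93090909

0.930909


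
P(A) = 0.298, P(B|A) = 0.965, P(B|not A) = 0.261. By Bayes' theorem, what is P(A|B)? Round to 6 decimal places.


P(A|B) = P(B|A)*P(A) / P(B), P(B) = P(B|A)*P(A) + P(B|not A)*P(not A)
P(B|A)*P(A) = 0.965 * 0.298 = 0.28757
P(B|not A)*P(not A) = 0.261 * 0.702 = 0.183222
P(B) = 0.28757 + 0.183222 = 0.470792
P(A|B) = 0.28757 / 0.470792 ≈ 0.61082176

0.610822


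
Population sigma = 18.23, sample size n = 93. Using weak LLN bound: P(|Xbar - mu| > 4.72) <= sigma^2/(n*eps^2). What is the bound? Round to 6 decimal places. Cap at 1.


bound = min(1, sigma^2/(n*eps^2))
sigma^2 = 18.23^2 = 332.3329
n*eps^2 = 93 * 4.72^2 = 93 * 22.2784 = 2071.8912
sigma^2/(n*eps^2) = 332.3329 / 2071.8912 ≈ 0.16040075

0.160401


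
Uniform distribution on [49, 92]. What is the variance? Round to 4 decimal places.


Var = (b-a)^2 / 12
(b-a)^2 = (92 - 49)^2 = 1849
Var = 1849/12 ≈ 154.083333

154.0833


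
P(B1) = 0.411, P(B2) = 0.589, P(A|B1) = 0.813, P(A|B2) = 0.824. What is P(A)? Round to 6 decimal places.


P(A) = P(A|B1)*P(B1) + P(A|B2)*P(B2)
P(A|B1)*P(B1) = 0.813 * 0.411 = 0.334143
P(A|B2)*P(B2) = 0.824 * 0.589 = 0.485336
P(A) = 0.334143 + 0.485336 = 0.819479

0.819479


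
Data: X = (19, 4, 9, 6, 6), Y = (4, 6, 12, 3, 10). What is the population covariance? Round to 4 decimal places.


Cov = (1/n)*sum((xi-xbar)(yi-ybar))
n = 5, xbar = 44/5 = 8.8, ybar = 35/5 = 7
sum((xi-xbar)(yi-ybar)) = -22
Cov = -22 / 5 = -4.4

-4.4000


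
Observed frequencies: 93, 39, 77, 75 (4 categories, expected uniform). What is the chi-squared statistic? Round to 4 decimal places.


chi2 = sum((O-E)^2/E), E = total/4
total = 284, E = 284/4 = 71
(93 - 71)^2 / 71 = 484 / 71 = 484/71 ≈ 6.816901
(39 - 71)^2 / 71 = 1024 / 71 = 1024/71 ≈ 14.422535
(77 - 71)^2 / 71 = 36 / 71 = 36/71 ≈ 0.507042
(75 - 71)^2 / 71 = 16 / 71 = 16/71 ≈ 0.225352
chi2 = 1560/71 ≈ 21.971831

21.9718


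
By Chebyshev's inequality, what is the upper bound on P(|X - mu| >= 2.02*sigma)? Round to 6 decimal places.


P <= 1/k^2
k^2 = 2.02^2 = 4.0804
1/k^2 = 1 / 4.0804 ≈ 0.24507401

0.245074


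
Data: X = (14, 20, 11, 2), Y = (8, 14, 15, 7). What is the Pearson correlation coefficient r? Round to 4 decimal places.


r = sum((xi-xbar)(yi-ybar)) / sqrt(sum((xi-xbar)^2) * sum((yi-ybar)^2))
n = 4, xbar = 47/4 = 11.75, ybar = 44/4 = 11
Sxy = sum((xi-xbar)(yi-ybar)) = 54
Sxx = sum((xi-xbar)^2) = 168.75
Syy = sum((yi-ybar)^2) = 50
sqrt(Sxx*Syy) ≈ 91.855865
r = Sxy / sqrt(Sxx*Syy) = 54 / 91.855865 ≈ 0.587878

0.5879


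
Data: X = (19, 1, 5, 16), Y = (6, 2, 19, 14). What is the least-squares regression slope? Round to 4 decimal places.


b = sum((xi-xbar)(yi-ybar)) / sum((xi-xbar)^2)
n = 4, xbar = 41/4 = 10.25, ybar = 41/4 = 10.25
Sxy = sum((xi-xbar)(yi-ybar)) = 14.75
Sxx = sum((xi-xbar)^2) = 222.75
b = Sxy / Sxx = 59/891 ≈ 0.066218

0.0662


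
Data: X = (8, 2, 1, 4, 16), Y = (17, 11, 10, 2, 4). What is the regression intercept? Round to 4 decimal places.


a = ybar - b*xbar, where b = sum((xi-xbar)(yi-ybar)) / sum((xi-xbar)^2)
n = 5, xbar = 31/5 = 6.2, ybar = 44/5 = 8.8
Sxy = sum((xi-xbar)(yi-ybar)) = -32.8
Sxx = sum((xi-xbar)^2) = 148.8
b = Sxy / Sxx = -41/186 ≈ -0.220430
a = 8.8 - (-0.220430) * 6.2 = 61/6 ≈ 10.166667

10.1667


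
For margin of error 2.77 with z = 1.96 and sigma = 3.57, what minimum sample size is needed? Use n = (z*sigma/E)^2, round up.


z*sigma/E = 1.96 * 3.57 / 2.77 = 17493/6925 ≈ 2.526065
(z*sigma/E)^2 ≈ 6.381004
round up: n = 7

7


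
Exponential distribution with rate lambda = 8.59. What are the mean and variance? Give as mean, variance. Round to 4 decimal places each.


mean = 1/lam, var = 1/lam^2
mean = 1 / 8.59 = 100/859 ≈ 0.116414
lam^2 = 8.59^2 = 73.7881
var = 1 / 73.7881 ≈ 0.013552

0.1164, 0.0136


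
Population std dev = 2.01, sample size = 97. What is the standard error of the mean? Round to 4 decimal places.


SE = sigma / sqrt(n)
sqrt(97) ≈ 9.848858
SE = 2.01 / 9.848858 ≈ 0.204085

0.2041


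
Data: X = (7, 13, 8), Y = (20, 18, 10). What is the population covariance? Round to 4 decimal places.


Cov = (1/n)*sum((xi-xbar)(yi-ybar))
n = 3, xbar = 28/3 ≈ 9.333333, ybar = 48/3 = 16
sum((xi-xbar)(yi-ybar)) = 6
Cov = 6 / 3 = 2

2.0000


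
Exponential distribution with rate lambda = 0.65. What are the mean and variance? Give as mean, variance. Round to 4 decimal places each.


mean = 1/lam, var = 1/lam^2
mean = 1 / 0.65 = 20/13 ≈ 1.538462
lam^2 = 0.65^2 = 0.4225
var = 1 / 0.4225 = 400/169 ≈ 2.366864

1.5385, 2.3669


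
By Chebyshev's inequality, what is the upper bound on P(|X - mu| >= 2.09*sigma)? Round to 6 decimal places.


P <= 1/k^2
k^2 = 2.09^2 = 4.3681
1/k^2 = 1 / 4.3681 ≈ 0.22893249

0.228932


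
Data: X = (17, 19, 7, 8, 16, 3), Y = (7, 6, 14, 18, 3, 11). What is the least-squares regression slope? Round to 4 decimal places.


b = sum((xi-xbar)(yi-ybar)) / sum((xi-xbar)^2)
n = 6, xbar = 70/6 = 35/3 ≈ 11.666667, ybar = 59/6 ≈ 9.833333
Sxy = sum((xi-xbar)(yi-ybar)) = -397/3 ≈ -132.333333
Sxx = sum((xi-xbar)^2) = 634/3 ≈ 211.333333
b = Sxy / Sxx = -397/634 ≈ -0.626183

-0.6262


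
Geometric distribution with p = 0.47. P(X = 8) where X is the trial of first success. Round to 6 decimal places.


P = (1-p)^(k-1) * p
(1-p)^(k-1) = 0.53^7 ≈ 0.01174711
P = 0.01174711 * 0.47 ≈ 0.005521142

0.005521


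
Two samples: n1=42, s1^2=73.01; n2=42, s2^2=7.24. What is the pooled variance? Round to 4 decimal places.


sp^2 = ((n1-1)*s1^2 + (n2-1)*s2^2)/(n1+n2-2)
(n1-1)*s1^2 = 41 * 73.01 = 2993.41
(n2-1)*s2^2 = 41 * 7.24 = 296.84
numerator = 2993.41 + 296.84 = 3290.25
n1+n2-2 = 82
sp^2 = 3290.25 / 82 = 40.125

40.1250


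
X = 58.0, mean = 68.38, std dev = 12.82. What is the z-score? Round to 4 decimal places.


z = (X - mu) / sigma
X - mu = 58.0 - 68.38 = -10.38
z = -10.38 / 12.82 = -519/641 ≈ -0.809672

-0.8097


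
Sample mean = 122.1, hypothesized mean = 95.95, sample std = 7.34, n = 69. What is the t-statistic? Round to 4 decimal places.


t = (xbar - mu0) / (s/sqrt(n))
xbar - mu0 = 122.1 - 95.95 = 26.15
sqrt(69) ≈ 8.30662386
s/sqrt(n) = 7.34 / 8.30662386 ≈ 0.88363216
t = 26.15 / 0.88363216 ≈ 29.593762

29.5938


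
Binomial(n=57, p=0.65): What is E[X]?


E[X] = n*p = 57 * 0.65 = 37.05

37.05


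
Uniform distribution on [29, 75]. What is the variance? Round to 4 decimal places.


Var = (b-a)^2 / 12
(b-a)^2 = (75 - 29)^2 = 2116
Var = 2116/12 ≈ 176.333333

176.3333


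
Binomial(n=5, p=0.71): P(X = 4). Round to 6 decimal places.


P = C(n,k) * p^k * (1-p)^(n-k)
C(5,4) = 5
p^k = 0.71^4 ≈ 0.2541168
(1-p)^(n-k) = 0.29^1 = 0.29
P = 5 * 0.2541168 * 0.29 ≈ 0.368469

0.368469


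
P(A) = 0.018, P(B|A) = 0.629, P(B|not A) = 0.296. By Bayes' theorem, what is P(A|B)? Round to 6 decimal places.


P(A|B) = P(B|A)*P(A) / P(B), P(B) = P(B|A)*P(A) + P(B|not A)*P(not A)
P(B|A)*P(A) = 0.629 * 0.018 = 0.011322
P(B|not A)*P(not A) = 0.296 * 0.982 = 0.290672
P(B) = 0.011322 + 0.290672 = 0.301994
P(A|B) = 0.011322 / 0.301994 = 153/4081 ≈ 0.03749081

0.037491


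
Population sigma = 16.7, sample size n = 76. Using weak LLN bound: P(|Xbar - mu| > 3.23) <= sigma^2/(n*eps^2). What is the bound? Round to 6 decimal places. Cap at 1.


bound = min(1, sigma^2/(n*eps^2))
sigma^2 = 16.7^2 = 278.89
n*eps^2 = 76 * 3.23^2 = 76 * 10.4329 = 792.9004
sigma^2/(n*eps^2) = 278.89 / 792.9004 ≈ 0.35173396

0.351734


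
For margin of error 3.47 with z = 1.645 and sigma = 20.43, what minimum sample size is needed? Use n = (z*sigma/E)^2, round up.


z*sigma/E = 1.645 * 20.43 / 3.47 ≈ 9.685115
(z*sigma/E)^2 ≈ 93.801458
round up: n = 94

94


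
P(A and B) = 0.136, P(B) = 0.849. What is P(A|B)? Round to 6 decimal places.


P(A|B) = P(A and B) / P(B) = 0.136 / 0.849 = 136/849 ≈ 0.16018846

0.160188


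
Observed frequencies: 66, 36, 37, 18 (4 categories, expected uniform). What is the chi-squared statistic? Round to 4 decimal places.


chi2 = sum((O-E)^2/E), E = total/4
total = 157, E = 157/4 = 39.25
(66 - 39.25)^2 / 39.25 = 715.5625 / 39.25 = 11449/628 ≈ 18.230892
(36 - 39.25)^2 / 39.25 = 10.5625 / 39.25 = 169/628 ≈ 0.269108
(37 - 39.25)^2 / 39.25 = 5.0625 / 39.25 = 81/628 ≈ 0.128981
(18 - 39.25)^2 / 39.25 = 451.5625 / 39.25 = 7225/628 ≈ 11.504777
chi2 = 4731/157 ≈ 30.133758

30.1338


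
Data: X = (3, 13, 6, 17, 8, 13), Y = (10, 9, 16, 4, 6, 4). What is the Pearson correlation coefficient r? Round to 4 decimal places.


r = sum((xi-xbar)(yi-ybar)) / sqrt(sum((xi-xbar)^2) * sum((yi-ybar)^2))
n = 6, xbar = 60/6 = 10, ybar = 49/6 ≈ 8.166667
Sxy = sum((xi-xbar)(yi-ybar)) = -79
Sxx = sum((xi-xbar)^2) = 136
Syy = sum((yi-ybar)^2) = 629/6 ≈ 104.833333
sqrt(Sxx*Syy) ≈ 119.404076
r = Sxy / sqrt(Sxx*Syy) = -79 / 119.404076 ≈ -0.661619

-0.6616


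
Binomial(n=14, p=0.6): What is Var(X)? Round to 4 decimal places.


Var = n*p*(1-p) = 14 * 0.6 * 0.4 = 3.36

3.3600


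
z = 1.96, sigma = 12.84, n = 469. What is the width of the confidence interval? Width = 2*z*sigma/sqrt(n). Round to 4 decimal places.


width = 2*z*sigma/sqrt(n)
2*z*sigma = 2 * 1.96 * 12.84 = 50.3328
sqrt(469) ≈ 21.656408
width = 50.3328 / 21.656408 ≈ 2.324153

2.3242


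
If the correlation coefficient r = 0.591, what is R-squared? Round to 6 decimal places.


R^2 = r^2 = (0.591)^2 = 0.349281

0.349281


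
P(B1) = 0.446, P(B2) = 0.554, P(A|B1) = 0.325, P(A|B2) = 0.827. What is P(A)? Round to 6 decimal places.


P(A) = P(A|B1)*P(B1) + P(A|B2)*P(B2)
P(A|B1)*P(B1) = 0.325 * 0.446 = 0.14495
P(A|B2)*P(B2) = 0.827 * 0.554 = 0.458158
P(A) = 0.14495 + 0.458158 = 0.603108

0.603108


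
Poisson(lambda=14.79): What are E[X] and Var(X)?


E[X] = Var(X) = lambda = 14.79

14.79, 14.79


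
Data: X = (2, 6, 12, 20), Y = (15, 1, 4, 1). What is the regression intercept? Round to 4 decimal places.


a = ybar - b*xbar, where b = sum((xi-xbar)(yi-ybar)) / sum((xi-xbar)^2)
n = 4, xbar = 40/4 = 10, ybar = 21/4 = 5.25
Sxy = sum((xi-xbar)(yi-ybar)) = -106
Sxx = sum((xi-xbar)^2) = 184
b = Sxy / Sxx = -53/92 ≈ -0.576087
a = 5.25 - (-0.576087) * 10 = 1013/92 ≈ 11.010870

11.0109


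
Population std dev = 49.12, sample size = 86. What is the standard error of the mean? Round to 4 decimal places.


SE = sigma / sqrt(n)
sqrt(86) ≈ 9.273618
SE = 49.12 / 9.273618 ≈ 5.296746

5.2967


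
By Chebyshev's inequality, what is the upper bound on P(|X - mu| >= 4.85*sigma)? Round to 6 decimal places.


P <= 1/k^2
k^2 = 4.85^2 = 23.5225
1/k^2 = 1 / 23.5225 = 400/9409 ≈ 0.04251249

0.042512


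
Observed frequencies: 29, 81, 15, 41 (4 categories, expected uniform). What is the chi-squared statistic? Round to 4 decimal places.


chi2 = sum((O-E)^2/E), E = total/4
total = 166, E = 166/4 = 41.5
(29 - 41.5)^2 / 41.5 = 156.25 / 41.5 = 625/166 ≈ 3.765060
(81 - 41.5)^2 / 41.5 = 1560.25 / 41.5 = 6241/166 ≈ 37.596386
(15 - 41.5)^2 / 41.5 = 702.25 / 41.5 = 2809/166 ≈ 16.921687
(41 - 41.5)^2 / 41.5 = 0.25 / 41.5 = 1/166 ≈ 0.006024
chi2 = 4838/83 ≈ 58.289157

58.2892


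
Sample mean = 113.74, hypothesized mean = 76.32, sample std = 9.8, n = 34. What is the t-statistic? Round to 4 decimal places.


t = (xbar - mu0) / (s/sqrt(n))
xbar - mu0 = 113.74 - 76.32 = 37.42
sqrt(34) ≈ 5.83095189
s/sqrt(n) = 9.8 / 5.83095189 ≈ 1.68068613
t = 37.42 / 1.68068613 ≈ 22.264716

22.2647


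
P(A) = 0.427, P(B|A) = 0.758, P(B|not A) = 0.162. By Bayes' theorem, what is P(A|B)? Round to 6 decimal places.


P(A|B) = P(B|A)*P(A) / P(B), P(B) = P(B|A)*P(A) + P(B|not A)*P(not A)
P(B|A)*P(A) = 0.758 * 0.427 = 0.323666
P(B|not A)*P(not A) = 0.162 * 0.573 = 0.092826
P(B) = 0.323666 + 0.092826 = 0.416492
P(A|B) = 0.323666 / 0.416492 ≈ 0.77712417

0.777124


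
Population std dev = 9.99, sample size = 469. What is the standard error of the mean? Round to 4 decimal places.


SE = sigma / sqrt(n)
sqrt(469) ≈ 21.656408
SE = 9.99 / 21.656408 ≈ 0.461295

0.4613


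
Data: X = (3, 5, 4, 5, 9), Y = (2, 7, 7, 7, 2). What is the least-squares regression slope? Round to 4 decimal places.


b = sum((xi-xbar)(yi-ybar)) / sum((xi-xbar)^2)
n = 5, xbar = 26/5 = 5.2, ybar = 25/5 = 5
Sxy = sum((xi-xbar)(yi-ybar)) = -8
Sxx = sum((xi-xbar)^2) = 20.8
b = Sxy / Sxx = -5/13 ≈ -0.384615

-0.3846


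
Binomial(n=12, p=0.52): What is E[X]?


E[X] = n*p = 12 * 0.52 = 6.24

6.24


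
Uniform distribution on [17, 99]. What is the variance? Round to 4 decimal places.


Var = (b-a)^2 / 12
(b-a)^2 = (99 - 17)^2 = 6724
Var = 6724/12 ≈ 560.333333

560.3333


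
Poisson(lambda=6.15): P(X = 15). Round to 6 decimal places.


P = e^(-lam) * lam^k / k!
e^(-6.15) ≈ 0.002133482
lam^k = 6.15^15 ≈ 680968051076.363625
k! = 15! = 1307674368000
P = 0.002133482 * 680968051076.363625 / 1307674368000 ≈ 0.001111

0.001111


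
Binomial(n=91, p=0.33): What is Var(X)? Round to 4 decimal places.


Var = n*p*(1-p) = 91 * 0.33 * 0.67 = 20.1201

20.1201


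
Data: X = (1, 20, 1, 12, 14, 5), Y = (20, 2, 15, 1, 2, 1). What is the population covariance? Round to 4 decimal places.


Cov = (1/n)*sum((xi-xbar)(yi-ybar))
n = 6, xbar = 53/6 ≈ 8.833333, ybar = 41/6 ≈ 6.833333
sum((xi-xbar)(yi-ybar)) = -1453/6 ≈ -242.166667
Cov = -242.166667 / 6 = -1453/36 ≈ -40.361111

-40.3611


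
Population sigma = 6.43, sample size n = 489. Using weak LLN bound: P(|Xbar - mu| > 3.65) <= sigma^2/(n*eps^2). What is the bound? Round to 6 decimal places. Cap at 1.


bound = min(1, sigma^2/(n*eps^2))
sigma^2 = 6.43^2 = 41.3449
n*eps^2 = 489 * 3.65^2 = 489 * 13.3225 = 6514.7025
sigma^2/(n*eps^2) = 41.3449 / 6514.7025 ≈ 0.00634640

0.006346


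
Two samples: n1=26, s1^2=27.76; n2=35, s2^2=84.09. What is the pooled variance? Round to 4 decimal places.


sp^2 = ((n1-1)*s1^2 + (n2-1)*s2^2)/(n1+n2-2)
(n1-1)*s1^2 = 25 * 27.76 = 694
(n2-1)*s2^2 = 34 * 84.09 = 2859.06
numerator = 694 + 2859.06 = 3553.06
n1+n2-2 = 59
sp^2 = 3553.06 / 59 = 177653/2950 ≈ 60.221356

60.2214


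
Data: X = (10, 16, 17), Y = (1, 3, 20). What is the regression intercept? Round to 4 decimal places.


a = ybar - b*xbar, where b = sum((xi-xbar)(yi-ybar)) / sum((xi-xbar)^2)
n = 3, xbar = 43/3 ≈ 14.333333, ybar = 24/3 = 8
Sxy = sum((xi-xbar)(yi-ybar)) = 54
Sxx = sum((xi-xbar)^2) = 86/3 ≈ 28.666667
b = Sxy / Sxx = 81/43 ≈ 1.883721
a = 8 - 1.883721 * 14.333333 = -19

-19.0000


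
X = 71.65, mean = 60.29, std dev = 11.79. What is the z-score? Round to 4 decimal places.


z = (X - mu) / sigma
X - mu = 71.65 - 60.29 = 11.36
z = 11.36 / 11.79 = 1136/1179 ≈ 0.963528

0.9635


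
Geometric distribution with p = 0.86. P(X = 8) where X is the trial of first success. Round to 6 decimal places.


P = (1-p)^(k-1) * p
(1-p)^(k-1) = 0.14^7 ≈ 0.000001054135
P = 0.000001054135 * 0.86 ≈ 0.0000009065561

0.000001


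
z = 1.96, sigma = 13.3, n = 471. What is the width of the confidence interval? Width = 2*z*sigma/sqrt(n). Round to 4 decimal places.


width = 2*z*sigma/sqrt(n)
2*z*sigma = 2 * 1.96 * 13.3 = 52.136
sqrt(471) ≈ 21.702534
width = 52.136 / 21.702534 ≈ 2.402300

2.4023


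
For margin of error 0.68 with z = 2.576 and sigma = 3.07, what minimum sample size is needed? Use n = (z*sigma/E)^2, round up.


z*sigma/E = 2.576 * 3.07 / 0.68 = 49427/4250 ≈ 11.629882
(z*sigma/E)^2 ≈ 135.254164
round up: n = 136

136


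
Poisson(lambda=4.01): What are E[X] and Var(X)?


E[X] = Var(X) = lambda = 4.01

4.01, 4.01


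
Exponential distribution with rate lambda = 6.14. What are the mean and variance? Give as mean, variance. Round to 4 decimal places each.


mean = 1/lam, var = 1/lam^2
mean = 1 / 6.14 = 50/307 ≈ 0.162866
lam^2 = 6.14^2 = 37.6996
var = 1 / 37.6996 ≈ 0.026525

0.1629, 0.0265


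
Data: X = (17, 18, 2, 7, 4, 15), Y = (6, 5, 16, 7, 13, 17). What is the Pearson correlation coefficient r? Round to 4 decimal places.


r = sum((xi-xbar)(yi-ybar)) / sqrt(sum((xi-xbar)^2) * sum((yi-ybar)^2))
n = 6, xbar = 63/6 = 10.5, ybar = 64/6 = 32/3 ≈ 10.666667
Sxy = sum((xi-xbar)(yi-ybar)) = -92
Sxx = sum((xi-xbar)^2) = 245.5
Syy = sum((yi-ybar)^2) = 424/3 ≈ 141.333333
sqrt(Sxx*Syy) ≈ 186.272202
r = Sxy / sqrt(Sxx*Syy) = -92 / 186.272202 ≈ -0.493901

-0.4939


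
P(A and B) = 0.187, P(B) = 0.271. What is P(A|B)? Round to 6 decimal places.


P(A|B) = P(A and B) / P(B) = 0.187 / 0.271 = 187/271 ≈ 0.69003690

0.690037


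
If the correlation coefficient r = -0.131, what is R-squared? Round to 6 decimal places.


R^2 = r^2 = (-0.131)^2 = 0.017161

0.017161


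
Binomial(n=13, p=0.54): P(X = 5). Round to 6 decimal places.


P = C(n,k) * p^k * (1-p)^(n-k)
C(13,5) = 1287
p^k = 0.54^5 ≈ 0.04591650
(1-p)^(n-k) = 0.46^8 ≈ 0.002004761
P = 1287 * 0.04591650 * 0.002004761 ≈ 0.118470

0.118470


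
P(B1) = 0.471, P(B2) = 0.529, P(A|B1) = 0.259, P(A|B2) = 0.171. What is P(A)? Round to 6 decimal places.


P(A) = P(A|B1)*P(B1) + P(A|B2)*P(B2)
P(A|B1)*P(B1) = 0.259 * 0.471 = 0.121989
P(A|B2)*P(B2) = 0.171 * 0.529 = 0.090459
P(A) = 0.121989 + 0.090459 = 0.212448

0.212448


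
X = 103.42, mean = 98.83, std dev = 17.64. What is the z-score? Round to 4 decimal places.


z = (X - mu) / sigma
X - mu = 103.42 - 98.83 = 4.59
z = 4.59 / 17.64 = 51/196 ≈ 0.260204

0.2602


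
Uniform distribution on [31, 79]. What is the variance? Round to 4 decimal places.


Var = (b-a)^2 / 12
(b-a)^2 = (79 - 31)^2 = 2304
Var = 2304/12 = 192

192.0000


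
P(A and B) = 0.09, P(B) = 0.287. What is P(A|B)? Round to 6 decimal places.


P(A|B) = P(A and B) / P(B) = 0.09 / 0.287 = 90/287 ≈ 0.31358885

0.313589


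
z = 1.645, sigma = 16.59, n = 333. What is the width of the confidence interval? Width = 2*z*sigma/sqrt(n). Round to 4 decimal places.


width = 2*z*sigma/sqrt(n)
2*z*sigma = 2 * 1.645 * 16.59 = 54.5811
sqrt(333) ≈ 18.248288
width = 54.5811 / 18.248288 ≈ 2.991026

2.9910


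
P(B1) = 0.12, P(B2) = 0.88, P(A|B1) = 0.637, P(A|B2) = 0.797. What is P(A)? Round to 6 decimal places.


P(A) = P(A|B1)*P(B1) + P(A|B2)*P(B2)
P(A|B1)*P(B1) = 0.637 * 0.12 = 0.07644
P(A|B2)*P(B2) = 0.797 * 0.88 = 0.70136
P(A) = 0.07644 + 0.70136 = 0.7778

0.777800


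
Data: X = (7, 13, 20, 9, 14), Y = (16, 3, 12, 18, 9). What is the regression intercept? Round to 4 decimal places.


a = ybar - b*xbar, where b = sum((xi-xbar)(yi-ybar)) / sum((xi-xbar)^2)
n = 5, xbar = 63/5 = 12.6, ybar = 58/5 = 11.6
Sxy = sum((xi-xbar)(yi-ybar)) = -51.8
Sxx = sum((xi-xbar)^2) = 101.2
b = Sxy / Sxx = -259/506 ≈ -0.511858
a = 11.6 - (-0.511858) * 12.6 = 9133/506 ≈ 18.049407

18.0494


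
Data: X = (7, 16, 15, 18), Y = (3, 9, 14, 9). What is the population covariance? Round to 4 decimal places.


Cov = (1/n)*sum((xi-xbar)(yi-ybar))
n = 4, xbar = 56/4 = 14, ybar = 35/4 = 8.75
sum((xi-xbar)(yi-ybar)) = 47
Cov = 47 / 4 = 11.75

11.7500


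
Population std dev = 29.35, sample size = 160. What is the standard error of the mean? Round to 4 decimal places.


SE = sigma / sqrt(n)
sqrt(160) ≈ 12.649111
SE = 29.35 / 12.649111 ≈ 2.320321

2.3203


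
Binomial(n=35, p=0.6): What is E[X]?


E[X] = n*p = 35 * 0.6 = 21

21


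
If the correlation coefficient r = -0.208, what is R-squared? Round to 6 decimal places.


R^2 = r^2 = (-0.208)^2 = 0.043264

0.043264


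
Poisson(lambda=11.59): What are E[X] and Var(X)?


E[X] = Var(X) = lambda = 11.59

11.59, 11.59


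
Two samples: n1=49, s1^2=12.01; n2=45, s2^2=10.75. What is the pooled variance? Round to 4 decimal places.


sp^2 = ((n1-1)*s1^2 + (n2-1)*s2^2)/(n1+n2-2)
(n1-1)*s1^2 = 48 * 12.01 = 576.48
(n2-1)*s2^2 = 44 * 10.75 = 473
numerator = 576.48 + 473 = 1049.48
n1+n2-2 = 92
sp^2 = 1049.48 / 92 = 26237/2300 ≈ 11.407391

11.4074


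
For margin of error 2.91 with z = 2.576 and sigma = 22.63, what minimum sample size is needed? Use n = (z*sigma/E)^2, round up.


z*sigma/E = 2.576 * 22.63 / 2.91 ≈ 20.032605
(z*sigma/E)^2 ≈ 401.305256
round up: n = 402

402


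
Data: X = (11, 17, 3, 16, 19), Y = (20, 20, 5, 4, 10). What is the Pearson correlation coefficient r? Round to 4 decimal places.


r = sum((xi-xbar)(yi-ybar)) / sqrt(sum((xi-xbar)^2) * sum((yi-ybar)^2))
n = 5, xbar = 66/5 = 13.2, ybar = 59/5 = 11.8
Sxy = sum((xi-xbar)(yi-ybar)) = 50.2
Sxx = sum((xi-xbar)^2) = 164.8
Syy = sum((yi-ybar)^2) = 244.8
sqrt(Sxx*Syy) ≈ 200.855769
r = Sxy / sqrt(Sxx*Syy) = 50.2 / 200.855769 ≈ 0.249931

0.2499


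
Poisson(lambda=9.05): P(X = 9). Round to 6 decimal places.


P = e^(-lam) * lam^k / k!
e^(-9.05) ≈ 0.0001173910
lam^k = 9.05^9 ≈ 407227607.550886
k! = 9! = 362880
P = 0.0001173910 * 407227607.550886 / 362880 ≈ 0.131737

0.131737


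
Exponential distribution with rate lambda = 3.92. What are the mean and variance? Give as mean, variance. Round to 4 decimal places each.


mean = 1/lam, var = 1/lam^2
mean = 1 / 3.92 = 25/98 ≈ 0.255102
lam^2 = 3.92^2 = 15.3664
var = 1 / 15.3664 = 625/9604 ≈ 0.065077

0.2551, 0.0651


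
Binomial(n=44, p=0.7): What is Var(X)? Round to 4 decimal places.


Var = n*p*(1-p) = 44 * 0.7 * 0.3 = 9.24

9.2400


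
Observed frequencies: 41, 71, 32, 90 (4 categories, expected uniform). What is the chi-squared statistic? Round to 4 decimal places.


chi2 = sum((O-E)^2/E), E = total/4
total = 234, E = 234/4 = 58.5
(41 - 58.5)^2 / 58.5 = 306.25 / 58.5 = 1225/234 ≈ 5.235043
(71 - 58.5)^2 / 58.5 = 156.25 / 58.5 = 625/234 ≈ 2.670940
(32 - 58.5)^2 / 58.5 = 702.25 / 58.5 = 2809/234 ≈ 12.004274
(90 - 58.5)^2 / 58.5 = 992.25 / 58.5 = 441/26 ≈ 16.961538
chi2 = 1438/39 ≈ 36.871795

36.8718


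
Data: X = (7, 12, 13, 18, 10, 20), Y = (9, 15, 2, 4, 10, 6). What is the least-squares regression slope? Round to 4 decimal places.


b = sum((xi-xbar)(yi-ybar)) / sum((xi-xbar)^2)
n = 6, xbar = 80/6 = 40/3 ≈ 13.333333, ybar = 46/6 = 23/3 ≈ 7.666667
Sxy = sum((xi-xbar)(yi-ybar)) = -157/3 ≈ -52.333333
Sxx = sum((xi-xbar)^2) = 358/3 ≈ 119.333333
b = Sxy / Sxx = -157/358 ≈ -0.438547

-0.4385


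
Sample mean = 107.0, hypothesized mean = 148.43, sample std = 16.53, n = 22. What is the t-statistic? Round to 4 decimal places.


t = (xbar - mu0) / (s/sqrt(n))
xbar - mu0 = 107.0 - 148.43 = -41.43
sqrt(22) ≈ 4.69041576
s/sqrt(n) = 16.53 / 4.69041576 ≈ 3.52420784
t = -41.43 / 3.52420784 ≈ -11.755833

-11.7558


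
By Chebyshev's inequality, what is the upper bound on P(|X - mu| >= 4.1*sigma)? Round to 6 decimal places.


P <= 1/k^2
k^2 = 4.1^2 = 16.81
1/k^2 = 1 / 16.81 = 100/1681 ≈ 0.05948840

0.059488


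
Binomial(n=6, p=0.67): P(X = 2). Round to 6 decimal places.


P = C(n,k) * p^k * (1-p)^(n-k)
C(6,2) = 15
p^k = 0.67^2 = 0.4489
(1-p)^(n-k) = 0.33^4 = 0.01185921
P = 15 * 0.4489 * 0.01185921 ≈ 0.079854

0.079854


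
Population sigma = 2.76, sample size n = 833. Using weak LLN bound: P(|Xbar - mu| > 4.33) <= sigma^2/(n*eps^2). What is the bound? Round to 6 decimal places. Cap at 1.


bound = min(1, sigma^2/(n*eps^2))
sigma^2 = 2.76^2 = 7.6176
n*eps^2 = 833 * 4.33^2 = 833 * 18.7489 = 15617.8337
sigma^2/(n*eps^2) = 7.6176 / 15617.8337 ≈ 0.00048775

0.000488


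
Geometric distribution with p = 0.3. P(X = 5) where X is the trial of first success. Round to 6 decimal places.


P = (1-p)^(k-1) * p
(1-p)^(k-1) = 0.7^4 = 0.2401
P = 0.2401 * 0.3 = 0.07203

0.072030


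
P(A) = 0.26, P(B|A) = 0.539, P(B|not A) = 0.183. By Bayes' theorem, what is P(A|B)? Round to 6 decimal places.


P(A|B) = P(B|A)*P(A) / P(B), P(B) = P(B|A)*P(A) + P(B|not A)*P(not A)
P(B|A)*P(A) = 0.539 * 0.26 = 0.14014
P(B|not A)*P(not A) = 0.183 * 0.74 = 0.13542
P(B) = 0.14014 + 0.13542 = 0.27556
P(A|B) = 0.14014 / 0.27556 ≈ 0.50856438

0.508564


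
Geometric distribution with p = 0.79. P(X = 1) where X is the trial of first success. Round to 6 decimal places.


P = (1-p)^(k-1) * p
(1-p)^(k-1) = 0.21^0 = 1
P = 1 * 0.79 = 0.79

0.790000


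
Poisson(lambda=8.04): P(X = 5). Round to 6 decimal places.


P = e^(-lam) * lam^k / k!
e^(-8.04) ≈ 0.0003223090
lam^k = 8.04^5 ≈ 33595.433063
k! = 5! = 120
P = 0.0003223090 * 33595.433063 / 120 ≈ 0.090234

0.090234


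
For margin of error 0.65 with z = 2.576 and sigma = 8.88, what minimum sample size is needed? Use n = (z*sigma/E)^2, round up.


z*sigma/E = 2.576 * 8.88 / 0.65 = 285936/8125 ≈ 35.192123
(z*sigma/E)^2 ≈ 1238.485527
round up: n = 1239

1239


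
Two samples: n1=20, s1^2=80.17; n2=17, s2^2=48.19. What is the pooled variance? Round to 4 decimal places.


sp^2 = ((n1-1)*s1^2 + (n2-1)*s2^2)/(n1+n2-2)
(n1-1)*s1^2 = 19 * 80.17 = 1523.23
(n2-1)*s2^2 = 16 * 48.19 = 771.04
numerator = 1523.23 + 771.04 = 2294.27
n1+n2-2 = 35
sp^2 = 2294.27 / 35 = 229427/3500 ≈ 65.550571

65.5506


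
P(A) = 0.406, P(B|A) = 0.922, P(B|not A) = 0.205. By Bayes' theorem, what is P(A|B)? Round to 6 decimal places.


P(A|B) = P(B|A)*P(A) / P(B), P(B) = P(B|A)*P(A) + P(B|not A)*P(not A)
P(B|A)*P(A) = 0.922 * 0.406 = 0.374332
P(B|not A)*P(not A) = 0.205 * 0.594 = 0.12177
P(B) = 0.374332 + 0.12177 = 0.496102
P(A|B) = 0.374332 / 0.496102 ≈ 0.75454644

0.754546


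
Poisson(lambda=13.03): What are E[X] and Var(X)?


E[X] = Var(X) = lambda = 13.03

13.03, 13.03


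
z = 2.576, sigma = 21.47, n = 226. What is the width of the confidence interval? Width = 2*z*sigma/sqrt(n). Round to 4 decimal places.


width = 2*z*sigma/sqrt(n)
2*z*sigma = 2 * 2.576 * 21.47 = 110.61344
sqrt(226) ≈ 15.033296
width = 110.61344 / 15.033296 ≈ 7.357897

7.3579


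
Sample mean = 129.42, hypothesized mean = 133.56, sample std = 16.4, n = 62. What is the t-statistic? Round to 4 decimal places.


t = (xbar - mu0) / (s/sqrt(n))
xbar - mu0 = 129.42 - 133.56 = -4.14
sqrt(62) ≈ 7.87400787
s/sqrt(n) = 16.4 / 7.87400787 ≈ 2.08280208
t = -4.14 / 2.08280208 ≈ -1.987707

-1.9877


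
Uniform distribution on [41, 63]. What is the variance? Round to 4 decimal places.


Var = (b-a)^2 / 12
(b-a)^2 = (63 - 41)^2 = 484
Var = 484/12 ≈ 40.333333

40.3333


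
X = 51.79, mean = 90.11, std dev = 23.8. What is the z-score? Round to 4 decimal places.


z = (X - mu) / sigma
X - mu = 51.79 - 90.11 = -38.32
z = -38.32 / 23.8 = -958/595 ≈ -1.610084

-1.6101


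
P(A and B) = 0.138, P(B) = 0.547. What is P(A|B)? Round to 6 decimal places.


P(A|B) = P(A and B) / P(B) = 0.138 / 0.547 = 138/547 ≈ 0.25228519

0.252285


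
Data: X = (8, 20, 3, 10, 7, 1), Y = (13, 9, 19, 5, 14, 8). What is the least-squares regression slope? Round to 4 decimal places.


b = sum((xi-xbar)(yi-ybar)) / sum((xi-xbar)^2)
n = 6, xbar = 49/6 ≈ 8.166667, ybar = 68/6 = 34/3 ≈ 11.333333
Sxy = sum((xi-xbar)(yi-ybar)) = -175/3 ≈ -58.333333
Sxx = sum((xi-xbar)^2) = 1337/6 ≈ 222.833333
b = Sxy / Sxx = -50/191 ≈ -0.261780

-0.2618


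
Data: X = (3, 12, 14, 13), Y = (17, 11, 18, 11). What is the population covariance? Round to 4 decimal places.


Cov = (1/n)*sum((xi-xbar)(yi-ybar))
n = 4, xbar = 42/4 = 10.5, ybar = 57/4 = 14.25
sum((xi-xbar)(yi-ybar)) = -20.5
Cov = -20.5 / 4 = -5.125

-5.1250


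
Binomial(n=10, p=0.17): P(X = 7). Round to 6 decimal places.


P = C(n,k) * p^k * (1-p)^(n-k)
C(10,7) = 120
p^k = 0.17^7 ≈ 0.000004103387
(1-p)^(n-k) = 0.83^3 = 0.571787
P = 120 * 0.000004103387 * 0.571787 ≈ 0.000282

0.000282


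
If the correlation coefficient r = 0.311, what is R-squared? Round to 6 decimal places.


R^2 = r^2 = (0.311)^2 = 0.096721

0.096721


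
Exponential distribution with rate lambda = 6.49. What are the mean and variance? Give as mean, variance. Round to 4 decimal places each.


mean = 1/lam, var = 1/lam^2
mean = 1 / 6.49 = 100/649 ≈ 0.154083
lam^2 = 6.49^2 = 42.1201
var = 1 / 42.1201 ≈ 0.023742

0.1541, 0.0237


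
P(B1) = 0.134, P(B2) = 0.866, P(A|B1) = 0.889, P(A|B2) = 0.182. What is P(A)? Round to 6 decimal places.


P(A) = P(A|B1)*P(B1) + P(A|B2)*P(B2)
P(A|B1)*P(B1) = 0.889 * 0.134 = 0.119126
P(A|B2)*P(B2) = 0.182 * 0.866 = 0.157612
P(A) = 0.119126 + 0.157612 = 0.276738

0.276738


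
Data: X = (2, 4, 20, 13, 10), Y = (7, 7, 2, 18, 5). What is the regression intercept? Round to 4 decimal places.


a = ybar - b*xbar, where b = sum((xi-xbar)(yi-ybar)) / sum((xi-xbar)^2)
n = 5, xbar = 49/5 = 9.8, ybar = 39/5 = 7.8
Sxy = sum((xi-xbar)(yi-ybar)) = -16.2
Sxx = sum((xi-xbar)^2) = 208.8
b = Sxy / Sxx = -9/116 ≈ -0.077586
a = 7.8 - (-0.077586) * 9.8 = 993/116 ≈ 8.560345

8.5603


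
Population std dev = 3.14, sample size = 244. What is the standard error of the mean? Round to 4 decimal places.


SE = sigma / sqrt(n)
sqrt(244) ≈ 15.620499
SE = 3.14 / 15.620499 ≈ 0.201018

0.2010


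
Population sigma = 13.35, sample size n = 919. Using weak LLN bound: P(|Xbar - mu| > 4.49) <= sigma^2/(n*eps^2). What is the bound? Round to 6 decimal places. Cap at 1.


bound = min(1, sigma^2/(n*eps^2))
sigma^2 = 13.35^2 = 178.2225
n*eps^2 = 919 * 4.49^2 = 919 * 20.1601 = 18527.1319
sigma^2/(n*eps^2) = 178.2225 / 18527.1319 ≈ 0.00961954

0.009620


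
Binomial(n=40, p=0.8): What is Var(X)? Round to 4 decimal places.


Var = n*p*(1-p) = 40 * 0.8 * 0.2 = 6.4

6.4000


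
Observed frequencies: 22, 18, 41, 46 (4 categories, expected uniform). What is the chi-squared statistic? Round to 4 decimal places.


chi2 = sum((O-E)^2/E), E = total/4
total = 127, E = 127/4 = 31.75
(22 - 31.75)^2 / 31.75 = 95.0625 / 31.75 = 1521/508 ≈ 2.994094
(18 - 31.75)^2 / 31.75 = 189.0625 / 31.75 = 3025/508 ≈ 5.954724
(41 - 31.75)^2 / 31.75 = 85.5625 / 31.75 = 1369/508 ≈ 2.694882
(46 - 31.75)^2 / 31.75 = 203.0625 / 31.75 = 3249/508 ≈ 6.395669
chi2 = 2291/127 ≈ 18.039370

18.0394


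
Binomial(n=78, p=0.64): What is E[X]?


E[X] = n*p = 78 * 0.64 = 49.92

49.92


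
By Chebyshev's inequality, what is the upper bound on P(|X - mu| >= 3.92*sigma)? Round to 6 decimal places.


P <= 1/k^2
k^2 = 3.92^2 = 15.3664
1/k^2 = 1 / 15.3664 = 625/9604 ≈ 0.06507705

0.065077


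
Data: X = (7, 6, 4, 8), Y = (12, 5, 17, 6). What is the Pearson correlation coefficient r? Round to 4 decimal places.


r = sum((xi-xbar)(yi-ybar)) / sqrt(sum((xi-xbar)^2) * sum((yi-ybar)^2))
n = 4, xbar = 25/4 = 6.25, ybar = 40/4 = 10
Sxy = sum((xi-xbar)(yi-ybar)) = -20
Sxx = sum((xi-xbar)^2) = 8.75
Syy = sum((yi-ybar)^2) = 94
sqrt(Sxx*Syy) ≈ 28.679261
r = Sxy / sqrt(Sxx*Syy) = -20 / 28.679261 ≈ -0.697368

-0.6974


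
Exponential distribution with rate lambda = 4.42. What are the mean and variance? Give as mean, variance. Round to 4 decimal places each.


mean = 1/lam, var = 1/lam^2
mean = 1 / 4.42 = 50/221 ≈ 0.226244
lam^2 = 4.42^2 = 19.5364
var = 1 / 19.5364 ≈ 0.051187

0.2262, 0.0512


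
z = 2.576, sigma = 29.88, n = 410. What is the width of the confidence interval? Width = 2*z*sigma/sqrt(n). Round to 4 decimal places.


width = 2*z*sigma/sqrt(n)
2*z*sigma = 2 * 2.576 * 29.88 = 153.94176
sqrt(410) ≈ 20.248457
width = 153.94176 / 20.248457 ≈ 7.602642

7.6026


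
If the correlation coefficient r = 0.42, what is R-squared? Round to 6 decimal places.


R^2 = r^2 = (0.42)^2 = 0.1764

0.176400


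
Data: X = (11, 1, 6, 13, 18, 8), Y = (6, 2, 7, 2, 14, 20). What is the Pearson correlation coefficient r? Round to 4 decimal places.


r = sum((xi-xbar)(yi-ybar)) / sqrt(sum((xi-xbar)^2) * sum((yi-ybar)^2))
n = 6, xbar = 57/6 = 9.5, ybar = 51/6 = 8.5
Sxy = sum((xi-xbar)(yi-ybar)) = 63.5
Sxx = sum((xi-xbar)^2) = 173.5
Syy = sum((yi-ybar)^2) = 255.5
sqrt(Sxx*Syy) ≈ 210.545126
r = Sxy / sqrt(Sxx*Syy) = 63.5 / 210.545126 ≈ 0.301598

0.3016


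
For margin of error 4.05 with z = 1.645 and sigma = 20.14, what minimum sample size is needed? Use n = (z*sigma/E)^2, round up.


z*sigma/E = 1.645 * 20.14 / 4.05 ≈ 8.180321
(z*sigma/E)^2 ≈ 66.917651
round up: n = 67

67


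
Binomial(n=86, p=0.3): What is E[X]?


E[X] = n*p = 86 * 0.3 = 25.8

25.8


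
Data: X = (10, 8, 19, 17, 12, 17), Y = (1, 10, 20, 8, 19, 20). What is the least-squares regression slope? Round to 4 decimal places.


b = sum((xi-xbar)(yi-ybar)) / sum((xi-xbar)^2)
n = 6, xbar = 83/6 ≈ 13.833333, ybar = 78/6 = 13
Sxy = sum((xi-xbar)(yi-ybar)) = 95
Sxx = sum((xi-xbar)^2) = 593/6 ≈ 98.833333
b = Sxy / Sxx = 570/593 ≈ 0.961214

0.9612


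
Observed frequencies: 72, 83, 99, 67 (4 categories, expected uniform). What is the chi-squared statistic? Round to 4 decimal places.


chi2 = sum((O-E)^2/E), E = total/4
total = 321, E = 321/4 = 80.25
(72 - 80.25)^2 / 80.25 = 68.0625 / 80.25 = 363/428 ≈ 0.848131
(83 - 80.25)^2 / 80.25 = 7.5625 / 80.25 = 121/1284 ≈ 0.094237
(99 - 80.25)^2 / 80.25 = 351.5625 / 80.25 = 1875/428 ≈ 4.380841
(67 - 80.25)^2 / 80.25 = 175.5625 / 80.25 = 2809/1284 ≈ 2.187695
chi2 = 2411/321 ≈ 7.510903

7.5109


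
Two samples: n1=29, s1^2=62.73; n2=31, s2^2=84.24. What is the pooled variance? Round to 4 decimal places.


sp^2 = ((n1-1)*s1^2 + (n2-1)*s2^2)/(n1+n2-2)
(n1-1)*s1^2 = 28 * 62.73 = 1756.44
(n2-1)*s2^2 = 30 * 84.24 = 2527.2
numerator = 1756.44 + 2527.2 = 4283.64
n1+n2-2 = 58
sp^2 = 4283.64 / 58 = 107091/1450 ≈ 73.855862

73.8559


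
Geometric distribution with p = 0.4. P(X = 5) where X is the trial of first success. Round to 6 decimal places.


P = (1-p)^(k-1) * p
(1-p)^(k-1) = 0.6^4 = 0.1296
P = 0.1296 * 0.4 = 0.05184

0.051840


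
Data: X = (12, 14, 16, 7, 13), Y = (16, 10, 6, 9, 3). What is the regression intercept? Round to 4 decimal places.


a = ybar - b*xbar, where b = sum((xi-xbar)(yi-ybar)) / sum((xi-xbar)^2)
n = 5, xbar = 62/5 = 12.4, ybar = 44/5 = 8.8
Sxy = sum((xi-xbar)(yi-ybar)) = -15.6
Sxx = sum((xi-xbar)^2) = 45.2
b = Sxy / Sxx = -39/113 ≈ -0.345133
a = 8.8 - (-0.345133) * 12.4 = 1478/113 ≈ 13.079646

13.0796


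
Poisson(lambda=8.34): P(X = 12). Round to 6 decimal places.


P = e^(-lam) * lam^k / k!
e^(-8.34) ≈ 0.0002387723
lam^k = 8.34^12 ≈ 113238108823.740207
k! = 12! = 479001600
P = 0.0002387723 * 113238108823.740207 / 479001600 ≈ 0.056447

0.056447


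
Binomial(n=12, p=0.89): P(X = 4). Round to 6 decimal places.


P = C(n,k) * p^k * (1-p)^(n-k)
C(12,4) = 495
p^k = 0.89^4 ≈ 0.6274224
(1-p)^(n-k) = 0.11^8 ≈ 0.00000002143589
P = 495 * 0.6274224 * 0.00000002143589 ≈ 0.000007

0.000007


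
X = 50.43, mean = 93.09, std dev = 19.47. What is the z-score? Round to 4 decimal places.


z = (X - mu) / sigma
X - mu = 50.43 - 93.09 = -42.66
z = -42.66 / 19.47 = -1422/649 ≈ -2.191063

-2.1911


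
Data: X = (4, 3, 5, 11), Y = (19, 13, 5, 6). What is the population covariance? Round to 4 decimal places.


Cov = (1/n)*sum((xi-xbar)(yi-ybar))
n = 4, xbar = 23/4 = 5.75, ybar = 43/4 = 10.75
sum((xi-xbar)(yi-ybar)) = -41.25
Cov = -41.25 / 4 = -10.3125

-10.3125


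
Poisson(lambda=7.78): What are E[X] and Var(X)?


E[X] = Var(X) = lambda = 7.78

7.78, 7.78


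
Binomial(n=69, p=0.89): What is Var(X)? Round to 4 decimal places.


Var = n*p*(1-p) = 69 * 0.89 * 0.11 = 6.7551

6.7551


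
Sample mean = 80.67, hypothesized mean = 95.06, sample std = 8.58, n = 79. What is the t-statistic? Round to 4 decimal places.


t = (xbar - mu0) / (s/sqrt(n))
xbar - mu0 = 80.67 - 95.06 = -14.39
sqrt(79) ≈ 8.88819442
s/sqrt(n) = 8.58 / 8.88819442 ≈ 0.96532542
t = -14.39 / 0.96532542 ≈ -14.906890

-14.9069


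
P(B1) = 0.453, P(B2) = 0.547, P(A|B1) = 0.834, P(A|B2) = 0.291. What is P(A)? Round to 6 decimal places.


P(A) = P(A|B1)*P(B1) + P(A|B2)*P(B2)
P(A|B1)*P(B1) = 0.834 * 0.453 = 0.377802
P(A|B2)*P(B2) = 0.291 * 0.547 = 0.159177
P(A) = 0.377802 + 0.159177 = 0.536979

0.536979


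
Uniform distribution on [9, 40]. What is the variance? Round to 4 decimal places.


Var = (b-a)^2 / 12
(b-a)^2 = (40 - 9)^2 = 961
Var = 961/12 ≈ 80.083333

80.0833


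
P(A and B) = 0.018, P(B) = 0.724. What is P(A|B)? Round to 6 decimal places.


P(A|B) = P(A and B) / P(B) = 0.018 / 0.724 = 9/362 ≈ 0.02486188

0.024862


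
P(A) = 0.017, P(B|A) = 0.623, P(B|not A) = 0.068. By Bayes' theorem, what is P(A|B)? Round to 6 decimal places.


P(A|B) = P(B|A)*P(A) / P(B), P(B) = P(B|A)*P(A) + P(B|not A)*P(not A)
P(B|A)*P(A) = 0.623 * 0.017 = 0.010591
P(B|not A)*P(not A) = 0.068 * 0.983 = 0.066844
P(B) = 0.010591 + 0.066844 = 0.077435
P(A|B) = 0.010591 / 0.077435 = 623/4555 ≈ 0.13677278

0.136773


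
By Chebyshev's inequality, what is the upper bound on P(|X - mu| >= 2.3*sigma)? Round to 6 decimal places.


P <= 1/k^2
k^2 = 2.3^2 = 5.29
1/k^2 = 1 / 5.29 = 100/529 ≈ 0.18903592

0.189036


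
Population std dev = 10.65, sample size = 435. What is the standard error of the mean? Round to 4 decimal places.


SE = sigma / sqrt(n)
sqrt(435) ≈ 20.856654
SE = 10.65 / 20.856654 ≈ 0.510628

0.5106


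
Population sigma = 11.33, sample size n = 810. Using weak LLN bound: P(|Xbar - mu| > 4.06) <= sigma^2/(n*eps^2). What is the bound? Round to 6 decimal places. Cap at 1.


bound = min(1, sigma^2/(n*eps^2))
sigma^2 = 11.33^2 = 128.3689
n*eps^2 = 810 * 4.06^2 = 810 * 16.4836 = 13351.716
sigma^2/(n*eps^2) = 128.3689 / 13351.716 ≈ 0.00961441

0.009614


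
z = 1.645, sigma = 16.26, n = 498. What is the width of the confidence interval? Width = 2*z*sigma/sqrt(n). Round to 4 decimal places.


width = 2*z*sigma/sqrt(n)
2*z*sigma = 2 * 1.645 * 16.26 = 53.4954
sqrt(498) ≈ 22.315914
width = 53.4954 / 22.315914 ≈ 2.397186

2.3972


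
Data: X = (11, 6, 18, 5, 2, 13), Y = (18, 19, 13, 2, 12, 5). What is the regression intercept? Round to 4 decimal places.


a = ybar - b*xbar, where b = sum((xi-xbar)(yi-ybar)) / sum((xi-xbar)^2)
n = 6, xbar = 55/6 ≈ 9.166667, ybar = 69/6 = 11.5
Sxy = sum((xi-xbar)(yi-ybar)) = 12.5
Sxx = sum((xi-xbar)^2) = 1049/6 ≈ 174.833333
b = Sxy / Sxx = 75/1049 ≈ 0.071497
a = 11.5 - 0.071497 * 9.166667 = 11376/1049 ≈ 10.844614

10.8446


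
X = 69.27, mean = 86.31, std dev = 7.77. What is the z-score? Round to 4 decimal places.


z = (X - mu) / sigma
X - mu = 69.27 - 86.31 = -17.04
z = -17.04 / 7.77 = -568/259 ≈ -2.193050

-2.1931


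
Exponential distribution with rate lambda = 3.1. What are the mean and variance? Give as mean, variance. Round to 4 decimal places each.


mean = 1/lam, var = 1/lam^2
mean = 1 / 3.1 = 10/31 ≈ 0.322581
lam^2 = 3.1^2 = 9.61
var = 1 / 9.61 = 100/961 ≈ 0.104058

0.3226, 0.1041


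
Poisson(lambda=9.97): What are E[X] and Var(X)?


E[X] = Var(X) = lambda = 9.97

9.97, 9.97


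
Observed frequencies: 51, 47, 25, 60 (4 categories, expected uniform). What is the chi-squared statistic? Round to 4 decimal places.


chi2 = sum((O-E)^2/E), E = total/4
total = 183, E = 183/4 = 45.75
(51 - 45.75)^2 / 45.75 = 27.5625 / 45.75 = 147/244 ≈ 0.602459
(47 - 45.75)^2 / 45.75 = 1.5625 / 45.75 = 25/732 ≈ 0.034153
(25 - 45.75)^2 / 45.75 = 430.5625 / 45.75 = 6889/732 ≈ 9.411202
(60 - 45.75)^2 / 45.75 = 203.0625 / 45.75 = 1083/244 ≈ 4.438525
chi2 = 2651/183 ≈ 14.486339

14.4863
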